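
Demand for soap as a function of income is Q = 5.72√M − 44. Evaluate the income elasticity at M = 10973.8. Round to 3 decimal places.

At M = 10973.8: Q = 555.204.
dQ/dM = 5.72/(2√M) = 0.0273016 at this income.
η = (dQ/dM)·(M/Q) = 0.0273016 × (10973.8/555.204) = 0.540.

0.540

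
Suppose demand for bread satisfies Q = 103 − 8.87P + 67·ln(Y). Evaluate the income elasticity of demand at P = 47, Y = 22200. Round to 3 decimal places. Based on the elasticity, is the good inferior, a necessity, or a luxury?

At P = 47, Y = 22200: Q = 356.636.
Holding P constant, ∂Q/∂Y = 67/Y = 0.00301802.
η_Y = (∂Q/∂Y)·(Y/Q) = 0.00301802 × (22200/356.636) = 0.188.
Since 0 < η < 1, this is a necessity.

0.188 (necessity)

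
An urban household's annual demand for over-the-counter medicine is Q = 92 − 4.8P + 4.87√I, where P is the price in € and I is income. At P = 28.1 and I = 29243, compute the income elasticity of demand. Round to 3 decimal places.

0.527

At P = 28.1, I = 29243: Q = 789.918.
Holding P constant, ∂Q/∂I = 4.87/(2√I) = 0.0142393.
η_I = (∂Q/∂I)·(I/Q) = 0.0142393 × (29243/789.918) = 0.527.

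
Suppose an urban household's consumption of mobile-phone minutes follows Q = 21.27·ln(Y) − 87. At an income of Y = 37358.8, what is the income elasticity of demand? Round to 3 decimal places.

0.155

At Y = 37358.8: Q = 136.937.
dQ/dY = 21.27/Y = 0.000569344 at this income.
η = (dQ/dY)·(Y/Q) = 0.000569344 × (37358.8/136.937) = 0.155.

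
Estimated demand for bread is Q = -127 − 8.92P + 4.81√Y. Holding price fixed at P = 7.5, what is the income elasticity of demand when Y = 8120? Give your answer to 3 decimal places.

0.905

At P = 7.5, Y = 8120: Q = 239.534.
Holding P constant, ∂Q/∂Y = 4.81/(2√Y) = 0.0266893.
η_Y = (∂Q/∂Y)·(Y/Q) = 0.0266893 × (8120/239.534) = 0.905.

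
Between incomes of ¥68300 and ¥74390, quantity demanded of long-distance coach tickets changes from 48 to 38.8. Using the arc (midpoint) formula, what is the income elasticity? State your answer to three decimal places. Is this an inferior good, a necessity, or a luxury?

-2.483 (inferior good)

ΔQ = 38.8 − 48 = -9.2; midpoint Q̄ = (48 + 38.8)/2 = 43.4.
ΔI = 74390 − 68300 = 6090; midpoint Ī = (68300 + 74390)/2 = 71345.
η = (ΔQ/Q̄) ÷ (ΔI/Ī) = (-9.2/43.4) ÷ (6090/71345) = -2.483.
η < 0 ⇒ inferior good.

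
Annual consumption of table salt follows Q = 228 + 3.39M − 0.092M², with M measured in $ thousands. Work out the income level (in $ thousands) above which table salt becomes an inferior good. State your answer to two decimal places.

18.42

dQ/dM = 3.39 − 0.184M.
The good is inferior where dQ/dM < 0. Setting dQ/dM = 0 gives M = 3.39 / 0.184 = 18.42.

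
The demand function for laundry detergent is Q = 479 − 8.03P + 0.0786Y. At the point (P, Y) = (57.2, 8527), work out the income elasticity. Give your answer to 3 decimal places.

0.971

At P = 57.2, Y = 8527: Q = 689.906.
Holding P constant, ∂Q/∂Y = 0.0786.
η_Y = (∂Q/∂Y)·(Y/Q) = 0.0786 × (8527/689.906) = 0.971.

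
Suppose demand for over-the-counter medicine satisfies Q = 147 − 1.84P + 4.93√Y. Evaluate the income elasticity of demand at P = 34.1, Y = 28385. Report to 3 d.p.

At P = 34.1, Y = 28385: Q = 914.855.
Holding P constant, ∂Q/∂Y = 4.93/(2√Y) = 0.0146309.
η_Y = (∂Q/∂Y)·(Y/Q) = 0.0146309 × (28385/914.855) = 0.454.

0.454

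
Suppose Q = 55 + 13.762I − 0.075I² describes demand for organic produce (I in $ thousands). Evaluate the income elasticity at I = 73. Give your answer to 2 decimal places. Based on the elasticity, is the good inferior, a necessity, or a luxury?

0.31 (necessity)

At I = 73: Q = 659.9510.
dQ/dI = 13.762 − 0.15I = 2.81200.
η = (dQ/dI)·(I/Q) = 2.81200 × (73/659.9510) = 0.31.
0 < η < 1 ⇒ necessity.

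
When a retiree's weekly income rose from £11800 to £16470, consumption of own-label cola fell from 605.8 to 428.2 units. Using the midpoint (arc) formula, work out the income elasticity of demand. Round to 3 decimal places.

-1.040

ΔQ = 428.2 − 605.8 = -177.6; midpoint Q̄ = (605.8 + 428.2)/2 = 517.
ΔI = 16470 − 11800 = 4670; midpoint Ī = (11800 + 16470)/2 = 14135.
η = (ΔQ/Q̄) ÷ (ΔI/Ī) = (-177.6/517) ÷ (4670/14135) = -1.040.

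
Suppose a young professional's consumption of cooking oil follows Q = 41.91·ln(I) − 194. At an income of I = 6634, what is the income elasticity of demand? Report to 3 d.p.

At I = 6634: Q = 174.806.
dQ/dI = 41.91/I = 0.00631746 at this income.
η = (dQ/dI)·(I/Q) = 0.00631746 × (6634/174.806) = 0.240.

0.240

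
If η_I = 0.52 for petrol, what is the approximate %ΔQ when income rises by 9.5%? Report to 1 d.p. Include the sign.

%ΔQ ≈ η × %ΔI = 0.52 × 9.5% = 4.9%.

4.9%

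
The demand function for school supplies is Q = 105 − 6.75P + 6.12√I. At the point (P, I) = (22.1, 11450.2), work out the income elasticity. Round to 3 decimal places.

0.536

At P = 22.1, I = 11450.2: Q = 610.699.
Holding P constant, ∂Q/∂I = 6.12/(2√I) = 0.0285966.
η_I = (∂Q/∂I)·(I/Q) = 0.0285966 × (11450.2/610.699) = 0.536.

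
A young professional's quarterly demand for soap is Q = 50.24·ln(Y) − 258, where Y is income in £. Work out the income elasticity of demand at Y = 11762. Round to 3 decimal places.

At Y = 11762: Q = 212.881.
dQ/dY = 50.24/Y = 0.00427138 at this income.
η = (dQ/dY)·(Y/Q) = 0.00427138 × (11762/212.881) = 0.236.

0.236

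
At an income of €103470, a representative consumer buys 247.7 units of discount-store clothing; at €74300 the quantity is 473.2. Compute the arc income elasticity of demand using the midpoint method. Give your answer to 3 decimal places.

-1.906

ΔQ = 473.2 − 247.7 = 225.5; midpoint Q̄ = (247.7 + 473.2)/2 = 360.45.
ΔI = 74300 − 103470 = -29170; midpoint Ī = (103470 + 74300)/2 = 88885.
η = (ΔQ/Q̄) ÷ (ΔI/Ī) = (225.5/360.45) ÷ (-29170/88885) = -1.906.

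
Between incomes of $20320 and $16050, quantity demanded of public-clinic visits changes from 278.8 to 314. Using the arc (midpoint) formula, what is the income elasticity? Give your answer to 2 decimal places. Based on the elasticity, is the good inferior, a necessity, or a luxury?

-0.51 (inferior good)

ΔQ = 314 − 278.8 = 35.2; midpoint Q̄ = (278.8 + 314)/2 = 296.4.
ΔI = 16050 − 20320 = -4270; midpoint Ī = (20320 + 16050)/2 = 18185.
η = (ΔQ/Q̄) ÷ (ΔI/Ī) = (35.2/296.4) ÷ (-4270/18185) = -0.51.
η < 0 ⇒ inferior good.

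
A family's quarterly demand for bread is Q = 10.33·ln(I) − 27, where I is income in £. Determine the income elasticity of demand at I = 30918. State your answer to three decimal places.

At I = 30918: Q = 79.803.
dQ/dI = 10.33/I = 0.00033411 at this income.
η = (dQ/dI)·(I/Q) = 0.00033411 × (30918/79.803) = 0.129.

0.129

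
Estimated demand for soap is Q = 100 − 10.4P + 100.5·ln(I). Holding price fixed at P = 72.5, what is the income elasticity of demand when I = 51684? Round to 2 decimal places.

At P = 72.5, I = 51684: Q = 436.717.
Holding P constant, ∂Q/∂I = 100.5/I = 0.00194451.
η_I = (∂Q/∂I)·(I/Q) = 0.00194451 × (51684/436.717) = 0.23.

0.23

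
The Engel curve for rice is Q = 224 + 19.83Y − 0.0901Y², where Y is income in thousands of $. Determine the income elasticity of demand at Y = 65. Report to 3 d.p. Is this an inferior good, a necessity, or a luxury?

At Y = 65: Q = 1132.2775.
dQ/dY = 19.83 − 0.1802Y = 8.11700.
η = (dQ/dY)·(Y/Q) = 8.11700 × (65/1132.2775) = 0.466.
0 < η < 1 ⇒ necessity.

0.466 (necessity)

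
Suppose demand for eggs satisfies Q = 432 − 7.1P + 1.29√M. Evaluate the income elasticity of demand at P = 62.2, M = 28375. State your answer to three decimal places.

0.523

At P = 62.2, M = 28375: Q = 207.679.
Holding P constant, ∂Q/∂M = 1.29/(2√M) = 0.00382906.
η_M = (∂Q/∂M)·(M/Q) = 0.00382906 × (28375/207.679) = 0.523.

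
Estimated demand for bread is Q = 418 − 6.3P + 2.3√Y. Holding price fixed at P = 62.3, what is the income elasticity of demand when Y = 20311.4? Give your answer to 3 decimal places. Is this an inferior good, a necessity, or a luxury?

At P = 62.3, Y = 20311.4: Q = 353.302.
Holding P constant, ∂Q/∂Y = 2.3/(2√Y) = 0.00806915.
η_Y = (∂Q/∂Y)·(Y/Q) = 0.00806915 × (20311.4/353.302) = 0.464.
Since 0 < η < 1, this is a necessity.

0.464 (necessity)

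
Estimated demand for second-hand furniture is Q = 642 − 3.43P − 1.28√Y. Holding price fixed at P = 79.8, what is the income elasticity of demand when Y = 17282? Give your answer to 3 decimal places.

At P = 79.8, Y = 17282: Q = 200.016.
Holding P constant, ∂Q/∂Y = -1.28/(2√Y) = -0.00486836.
η_Y = (∂Q/∂Y)·(Y/Q) = -0.00486836 × (17282/200.016) = -0.421.

-0.421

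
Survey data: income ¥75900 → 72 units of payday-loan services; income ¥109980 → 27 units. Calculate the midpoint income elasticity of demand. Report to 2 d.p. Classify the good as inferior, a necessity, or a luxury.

ΔQ = 27 − 72 = -45; midpoint Q̄ = (72 + 27)/2 = 49.5.
ΔI = 109980 − 75900 = 34080; midpoint Ī = (75900 + 109980)/2 = 92940.
η = (ΔQ/Q̄) ÷ (ΔI/Ī) = (-45/49.5) ÷ (34080/92940) = -2.48.
η < 0 ⇒ inferior good.

-2.48 (inferior good)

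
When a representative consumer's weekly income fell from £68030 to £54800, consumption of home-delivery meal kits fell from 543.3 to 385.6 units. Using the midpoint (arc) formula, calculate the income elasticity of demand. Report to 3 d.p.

1.576

ΔQ = 385.6 − 543.3 = -157.7; midpoint Q̄ = (543.3 + 385.6)/2 = 464.45.
ΔI = 54800 − 68030 = -13230; midpoint Ī = (68030 + 54800)/2 = 61415.
η = (ΔQ/Q̄) ÷ (ΔI/Ī) = (-157.7/464.45) ÷ (-13230/61415) = 1.576.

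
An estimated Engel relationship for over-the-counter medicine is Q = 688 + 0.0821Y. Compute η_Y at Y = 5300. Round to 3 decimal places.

At Y = 5300: Q = 1123.130.
dQ/dY = 0.0821.
η = (dQ/dY)·(Y/Q) = 0.0821 × (5300/1123.130) = 0.387.

0.387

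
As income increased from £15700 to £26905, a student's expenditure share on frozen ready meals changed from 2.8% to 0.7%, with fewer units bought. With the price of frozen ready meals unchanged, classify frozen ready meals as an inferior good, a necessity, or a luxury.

Quantity demanded falls as income rises, so η < 0.

inferior good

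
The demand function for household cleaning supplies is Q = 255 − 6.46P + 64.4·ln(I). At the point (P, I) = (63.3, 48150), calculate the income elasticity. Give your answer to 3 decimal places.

0.119

At P = 63.3, I = 48150: Q = 540.448.
Holding P constant, ∂Q/∂I = 64.4/I = 0.00133749.
η_I = (∂Q/∂I)·(I/Q) = 0.00133749 × (48150/540.448) = 0.119.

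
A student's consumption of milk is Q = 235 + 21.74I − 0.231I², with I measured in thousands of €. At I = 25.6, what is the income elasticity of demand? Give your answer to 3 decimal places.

At I = 25.6: Q = 640.1558.
dQ/dI = 21.74 − 0.462I = 9.91280.
η = (dQ/dI)·(I/Q) = 9.91280 × (25.6/640.1558) = 0.396.

0.396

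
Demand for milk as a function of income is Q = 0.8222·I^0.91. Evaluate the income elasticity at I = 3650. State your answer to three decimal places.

0.910

For Q = A·I^β the income elasticity is constant and equal to β.
Here β = 0.91, so η = 0.910.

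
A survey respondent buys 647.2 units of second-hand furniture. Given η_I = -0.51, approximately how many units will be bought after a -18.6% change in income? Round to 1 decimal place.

708.6

%ΔQ ≈ η × %ΔI = -0.51 × (-18.6%) = 9.486%.
New Q ≈ 647.2 × (1 + 0.09486) = 708.6.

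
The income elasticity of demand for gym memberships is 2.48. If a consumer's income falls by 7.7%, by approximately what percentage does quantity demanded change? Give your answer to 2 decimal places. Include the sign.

%ΔQ ≈ η × %ΔI = 2.48 × (-7.7%) = -19.10%.

-19.10%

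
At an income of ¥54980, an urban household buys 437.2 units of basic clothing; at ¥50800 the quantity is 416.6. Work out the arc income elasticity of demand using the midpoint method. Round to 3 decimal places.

ΔQ = 416.6 − 437.2 = -20.6; midpoint Q̄ = (437.2 + 416.6)/2 = 426.9.
ΔI = 50800 − 54980 = -4180; midpoint Ī = (54980 + 50800)/2 = 52890.
η = (ΔQ/Q̄) ÷ (ΔI/Ī) = (-20.6/426.9) ÷ (-4180/52890) = 0.611.

0.611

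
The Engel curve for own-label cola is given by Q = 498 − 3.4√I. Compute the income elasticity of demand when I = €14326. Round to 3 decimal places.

At I = 14326: Q = 91.050.
dQ/dI = -3.4/(2√I) = -0.0142032 at this income.
η = (dQ/dI)·(I/Q) = -0.0142032 × (14326/91.050) = -2.235.

-2.235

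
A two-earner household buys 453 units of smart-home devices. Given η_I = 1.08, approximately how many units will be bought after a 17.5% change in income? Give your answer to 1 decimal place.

%ΔQ ≈ η × %ΔI = 1.08 × 17.5% = 18.9%.
New Q ≈ 453 × (1 + 0.189) = 538.6.

538.6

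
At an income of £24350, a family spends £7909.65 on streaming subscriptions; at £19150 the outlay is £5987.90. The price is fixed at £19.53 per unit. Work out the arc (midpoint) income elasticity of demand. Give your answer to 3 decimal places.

With a constant price, Q₁ = 7909.65/19.53 = 405.000 and Q₂ = 5987.90/19.53 = 306.600 (equivalently, work directly with expenditure since P cancels).
Midpoint %ΔQ = (5987.90 − 7909.65)/6948.78 = -0.27656; midpoint %ΔI = (19150 − 24350)/21750 = -0.23908.
η = -0.27656 / -0.23908 = 1.157.

1.157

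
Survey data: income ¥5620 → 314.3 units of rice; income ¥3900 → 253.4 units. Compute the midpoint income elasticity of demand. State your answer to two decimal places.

0.59

ΔQ = 253.4 − 314.3 = -60.9; midpoint Q̄ = (314.3 + 253.4)/2 = 283.85.
ΔI = 3900 − 5620 = -1720; midpoint Ī = (5620 + 3900)/2 = 4760.
η = (ΔQ/Q̄) ÷ (ΔI/Ī) = (-60.9/283.85) ÷ (-1720/4760) = 0.59.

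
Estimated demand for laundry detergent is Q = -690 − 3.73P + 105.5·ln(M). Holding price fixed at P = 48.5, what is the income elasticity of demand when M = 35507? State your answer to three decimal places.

0.450

At P = 48.5, M = 35507: Q = 234.470.
Holding P constant, ∂Q/∂M = 105.5/M = 0.00297125.
η_M = (∂Q/∂M)·(M/Q) = 0.00297125 × (35507/234.470) = 0.450.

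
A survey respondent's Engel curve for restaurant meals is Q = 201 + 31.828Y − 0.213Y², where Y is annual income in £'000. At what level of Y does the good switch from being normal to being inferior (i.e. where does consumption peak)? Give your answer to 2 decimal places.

dQ/dY = 31.828 − 0.426Y.
The good is inferior where dQ/dY < 0. Setting dQ/dY = 0 gives Y = 31.828 / 0.426 = 74.71.

74.71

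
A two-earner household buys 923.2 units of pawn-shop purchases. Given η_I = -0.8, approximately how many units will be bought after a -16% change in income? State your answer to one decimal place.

1041.4

%ΔQ ≈ η × %ΔI = -0.8 × (-16%) = 12.8%.
New Q ≈ 923.2 × (1 + 0.128) = 1041.4.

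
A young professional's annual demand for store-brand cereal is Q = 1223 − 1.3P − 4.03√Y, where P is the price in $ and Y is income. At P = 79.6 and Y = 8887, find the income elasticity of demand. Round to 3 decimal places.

At P = 79.6, Y = 8887: Q = 739.608.
Holding P constant, ∂Q/∂Y = -4.03/(2√Y) = -0.0213746.
η_Y = (∂Q/∂Y)·(Y/Q) = -0.0213746 × (8887/739.608) = -0.257.

-0.257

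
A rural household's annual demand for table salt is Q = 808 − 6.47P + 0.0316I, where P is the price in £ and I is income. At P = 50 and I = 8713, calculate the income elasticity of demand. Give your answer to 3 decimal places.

At P = 50, I = 8713: Q = 759.831.
Holding P constant, ∂Q/∂I = 0.0316.
η_I = (∂Q/∂I)·(I/Q) = 0.0316 × (8713/759.831) = 0.362.

0.362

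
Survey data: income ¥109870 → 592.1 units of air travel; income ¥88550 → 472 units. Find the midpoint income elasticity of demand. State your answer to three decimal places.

ΔQ = 472 − 592.1 = -120.1; midpoint Q̄ = (592.1 + 472)/2 = 532.05.
ΔI = 88550 − 109870 = -21320; midpoint Ī = (109870 + 88550)/2 = 99210.
η = (ΔQ/Q̄) ÷ (ΔI/Ī) = (-120.1/532.05) ÷ (-21320/99210) = 1.050.

1.050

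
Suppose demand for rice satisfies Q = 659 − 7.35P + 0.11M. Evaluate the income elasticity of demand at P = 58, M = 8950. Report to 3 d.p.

At P = 58, M = 8950: Q = 1217.200.
Holding P constant, ∂Q/∂M = 0.11.
η_M = (∂Q/∂M)·(M/Q) = 0.11 × (8950/1217.200) = 0.809.

0.809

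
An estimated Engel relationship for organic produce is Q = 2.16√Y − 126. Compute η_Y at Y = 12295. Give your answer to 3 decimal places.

At Y = 12295: Q = 113.507.
dQ/dY = 2.16/(2√Y) = 0.00974001 at this income.
η = (dQ/dY)·(Y/Q) = 0.00974001 × (12295/113.507) = 1.055.

1.055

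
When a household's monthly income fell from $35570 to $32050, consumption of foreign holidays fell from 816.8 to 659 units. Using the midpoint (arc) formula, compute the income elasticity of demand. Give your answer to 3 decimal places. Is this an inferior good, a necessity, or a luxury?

2.054 (luxury)

ΔQ = 659 − 816.8 = -157.8; midpoint Q̄ = (816.8 + 659)/2 = 737.9.
ΔI = 32050 − 35570 = -3520; midpoint Ī = (35570 + 32050)/2 = 33810.
η = (ΔQ/Q̄) ÷ (ΔI/Ī) = (-157.8/737.9) ÷ (-3520/33810) = 2.054.
η > 1 ⇒ luxury.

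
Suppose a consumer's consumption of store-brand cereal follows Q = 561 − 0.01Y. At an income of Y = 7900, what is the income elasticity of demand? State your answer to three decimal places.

At Y = 7900: Q = 482.000.
dQ/dY = −0.01.
η = (dQ/dY)·(Y/Q) = -0.01 × (7900/482.000) = -0.164.

-0.164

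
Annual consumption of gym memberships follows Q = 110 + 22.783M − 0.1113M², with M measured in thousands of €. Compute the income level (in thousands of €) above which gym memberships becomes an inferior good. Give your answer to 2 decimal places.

dQ/dM = 22.783 − 0.2226M.
The good is inferior where dQ/dM < 0. Setting dQ/dM = 0 gives M = 22.783 / 0.2226 = 102.35.

102.35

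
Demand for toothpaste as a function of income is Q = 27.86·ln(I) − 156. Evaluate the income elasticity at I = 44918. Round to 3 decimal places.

0.196

At I = 44918: Q = 142.453.
dQ/dI = 27.86/I = 0.000620241 at this income.
η = (dQ/dI)·(I/Q) = 0.000620241 × (44918/142.453) = 0.196.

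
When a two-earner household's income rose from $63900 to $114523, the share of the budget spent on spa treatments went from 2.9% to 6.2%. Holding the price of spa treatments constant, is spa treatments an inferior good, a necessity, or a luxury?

The budget share rises as income rises, so η > 1.

luxury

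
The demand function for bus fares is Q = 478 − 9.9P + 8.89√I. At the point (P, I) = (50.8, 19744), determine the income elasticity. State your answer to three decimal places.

0.510

At P = 50.8, I = 19744: Q = 1224.244.
Holding P constant, ∂Q/∂I = 8.89/(2√I) = 0.031634.
η_I = (∂Q/∂I)·(I/Q) = 0.031634 × (19744/1224.244) = 0.510.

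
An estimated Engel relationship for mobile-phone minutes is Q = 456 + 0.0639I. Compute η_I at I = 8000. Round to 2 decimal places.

At I = 8000: Q = 967.200.
dQ/dI = 0.0639.
η = (dQ/dI)·(I/Q) = 0.0639 × (8000/967.200) = 0.53.

0.53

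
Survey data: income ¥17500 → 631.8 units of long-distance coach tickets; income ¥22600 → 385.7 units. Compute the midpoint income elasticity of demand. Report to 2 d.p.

-1.90

ΔQ = 385.7 − 631.8 = -246.1; midpoint Q̄ = (631.8 + 385.7)/2 = 508.75.
ΔI = 22600 − 17500 = 5100; midpoint Ī = (17500 + 22600)/2 = 20050.
η = (ΔQ/Q̄) ÷ (ΔI/Ī) = (-246.1/508.75) ÷ (5100/20050) = -1.90.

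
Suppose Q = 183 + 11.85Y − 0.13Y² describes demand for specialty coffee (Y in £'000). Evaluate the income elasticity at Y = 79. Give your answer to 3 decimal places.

At Y = 79: Q = 307.8200.
dQ/dY = 11.85 − 0.26Y = -8.69000.
η = (dQ/dY)·(Y/Q) = -8.69000 × (79/307.8200) = -2.230.

-2.230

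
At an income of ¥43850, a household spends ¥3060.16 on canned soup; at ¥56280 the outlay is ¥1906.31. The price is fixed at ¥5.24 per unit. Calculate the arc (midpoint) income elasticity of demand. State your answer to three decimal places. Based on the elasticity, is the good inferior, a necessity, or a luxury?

-1.872 (inferior good)

With a constant price, Q₁ = 3060.16/5.24 = 584.000 and Q₂ = 1906.31/5.24 = 363.800 (equivalently, work directly with expenditure since P cancels).
Midpoint %ΔQ = (1906.31 − 3060.16)/2483.23 = -0.46466; midpoint %ΔI = (56280 − 43850)/50065 = 0.24828.
η = -0.46466 / 0.24828 = -1.872.
η < 0 ⇒ inferior good.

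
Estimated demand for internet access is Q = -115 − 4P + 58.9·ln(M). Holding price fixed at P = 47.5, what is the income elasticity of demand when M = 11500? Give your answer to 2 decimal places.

At P = 47.5, M = 11500: Q = 245.721.
Holding P constant, ∂Q/∂M = 58.9/M = 0.00512174.
η_M = (∂Q/∂M)·(M/Q) = 0.00512174 × (11500/245.721) = 0.24.

0.24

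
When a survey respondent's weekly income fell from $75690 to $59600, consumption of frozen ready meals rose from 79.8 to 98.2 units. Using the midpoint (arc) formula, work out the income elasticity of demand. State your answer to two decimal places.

ΔQ = 98.2 − 79.8 = 18.4; midpoint Q̄ = (79.8 + 98.2)/2 = 89.
ΔI = 59600 − 75690 = -16090; midpoint Ī = (75690 + 59600)/2 = 67645.
η = (ΔQ/Q̄) ÷ (ΔI/Ī) = (18.4/89) ÷ (-16090/67645) = -0.87.

-0.87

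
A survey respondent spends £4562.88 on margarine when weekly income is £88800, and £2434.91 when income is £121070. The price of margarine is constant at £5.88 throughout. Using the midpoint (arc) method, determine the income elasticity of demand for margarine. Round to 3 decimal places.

-1.978

With a constant price, Q₁ = 4562.88/5.88 = 776.000 and Q₂ = 2434.91/5.88 = 414.100 (equivalently, work directly with expenditure since P cancels).
Midpoint %ΔQ = (2434.91 − 4562.88)/3498.90 = -0.60818; midpoint %ΔI = (121070 − 88800)/104935 = 0.30752.
η = -0.60818 / 0.30752 = -1.978.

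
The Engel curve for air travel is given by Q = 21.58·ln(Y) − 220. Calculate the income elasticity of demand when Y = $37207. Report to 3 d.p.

At Y = 37207: Q = 7.113.
dQ/dY = 21.58/Y = 0.000579998 at this income.
η = (dQ/dY)·(Y/Q) = 0.000579998 × (37207/7.113) = 3.034.

3.034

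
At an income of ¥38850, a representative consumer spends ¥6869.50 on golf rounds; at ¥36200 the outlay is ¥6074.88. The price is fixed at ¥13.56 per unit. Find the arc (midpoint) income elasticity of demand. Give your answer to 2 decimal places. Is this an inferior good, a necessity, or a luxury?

With a constant price, Q₁ = 6869.50/13.56 = 506.600 and Q₂ = 6074.88/13.56 = 448.000 (equivalently, work directly with expenditure since P cancels).
Midpoint %ΔQ = (6074.88 − 6869.50)/6472.19 = -0.12277; midpoint %ΔI = (36200 − 38850)/37525 = -0.07062.
η = -0.12277 / -0.07062 = 1.74.
η > 1 ⇒ luxury.

1.74 (luxury)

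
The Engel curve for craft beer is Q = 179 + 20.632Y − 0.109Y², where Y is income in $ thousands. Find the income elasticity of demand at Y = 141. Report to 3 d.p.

At Y = 141: Q = 921.0830.
dQ/dY = 20.632 − 0.218Y = -10.10600.
η = (dQ/dY)·(Y/Q) = -10.10600 × (141/921.0830) = -1.547.

-1.547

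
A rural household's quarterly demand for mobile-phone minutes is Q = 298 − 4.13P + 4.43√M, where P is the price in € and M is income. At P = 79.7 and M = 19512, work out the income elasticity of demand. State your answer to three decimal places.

At P = 79.7, M = 19512: Q = 587.645.
Holding P constant, ∂Q/∂M = 4.43/(2√M) = 0.0158571.
η_M = (∂Q/∂M)·(M/Q) = 0.0158571 × (19512/587.645) = 0.527.

0.527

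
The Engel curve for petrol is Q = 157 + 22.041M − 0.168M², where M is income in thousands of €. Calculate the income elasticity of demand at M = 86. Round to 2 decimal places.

-0.73

At M = 86: Q = 809.9980.
dQ/dM = 22.041 − 0.336M = -6.85500.
η = (dQ/dM)·(M/Q) = -6.85500 × (86/809.9980) = -0.73.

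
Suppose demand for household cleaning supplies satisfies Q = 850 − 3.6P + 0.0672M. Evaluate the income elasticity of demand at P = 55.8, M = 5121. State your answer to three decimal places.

At P = 55.8, M = 5121: Q = 993.251.
Holding P constant, ∂Q/∂M = 0.0672.
η_M = (∂Q/∂M)·(M/Q) = 0.0672 × (5121/993.251) = 0.346.

0.346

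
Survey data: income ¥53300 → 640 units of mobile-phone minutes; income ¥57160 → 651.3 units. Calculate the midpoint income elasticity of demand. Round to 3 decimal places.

0.250

ΔQ = 651.3 − 640 = 11.3; midpoint Q̄ = (640 + 651.3)/2 = 645.65.
ΔI = 57160 − 53300 = 3860; midpoint Ī = (53300 + 57160)/2 = 55230.
η = (ΔQ/Q̄) ÷ (ΔI/Ī) = (11.3/645.65) ÷ (3860/55230) = 0.250.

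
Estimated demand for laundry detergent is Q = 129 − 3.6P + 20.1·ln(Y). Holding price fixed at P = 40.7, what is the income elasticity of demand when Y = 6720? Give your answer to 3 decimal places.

At P = 40.7, Y = 6720: Q = 159.618.
Holding P constant, ∂Q/∂Y = 20.1/Y = 0.00299107.
η_Y = (∂Q/∂Y)·(Y/Q) = 0.00299107 × (6720/159.618) = 0.126.

0.126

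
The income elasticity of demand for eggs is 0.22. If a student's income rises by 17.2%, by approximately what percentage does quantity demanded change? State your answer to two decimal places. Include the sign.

%ΔQ ≈ η × %ΔI = 0.22 × 17.2% = 3.78%.

3.78%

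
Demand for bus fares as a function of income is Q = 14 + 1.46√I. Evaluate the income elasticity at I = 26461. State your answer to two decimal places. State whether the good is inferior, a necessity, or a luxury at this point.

At I = 26461: Q = 251.496.
dQ/dI = 1.46/(2√I) = 0.00448766 at this income.
η = (dQ/dI)·(I/Q) = 0.00448766 × (26461/251.496) = 0.47.
Since 0 < η < 1, the good is a necessity.

0.47 (necessity)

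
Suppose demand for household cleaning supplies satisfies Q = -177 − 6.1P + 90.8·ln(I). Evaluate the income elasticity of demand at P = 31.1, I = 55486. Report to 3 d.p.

0.145

At P = 31.1, I = 55486: Q = 625.179.
Holding P constant, ∂Q/∂I = 90.8/I = 0.00163645.
η_I = (∂Q/∂I)·(I/Q) = 0.00163645 × (55486/625.179) = 0.145.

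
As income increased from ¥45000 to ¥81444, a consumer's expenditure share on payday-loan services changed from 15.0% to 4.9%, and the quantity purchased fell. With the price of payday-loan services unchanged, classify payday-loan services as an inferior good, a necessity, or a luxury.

Quantity demanded falls as income rises, so η < 0.

inferior good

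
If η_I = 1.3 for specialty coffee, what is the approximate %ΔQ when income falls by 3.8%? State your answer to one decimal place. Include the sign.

%ΔQ ≈ η × %ΔI = 1.3 × (-3.8%) = -4.9%.

-4.9%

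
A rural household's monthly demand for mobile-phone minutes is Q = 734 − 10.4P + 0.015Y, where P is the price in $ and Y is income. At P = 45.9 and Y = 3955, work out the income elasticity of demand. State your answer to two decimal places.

0.19

At P = 45.9, Y = 3955: Q = 315.965.
Holding P constant, ∂Q/∂Y = 0.015.
η_Y = (∂Q/∂Y)·(Y/Q) = 0.015 × (3955/315.965) = 0.19.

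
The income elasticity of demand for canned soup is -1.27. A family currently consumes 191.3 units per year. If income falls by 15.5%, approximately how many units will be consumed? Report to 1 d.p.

%ΔQ ≈ η × %ΔI = -1.27 × (-15.5%) = 19.685%.
New Q ≈ 191.3 × (1 + 0.19685) = 229.0.

229.0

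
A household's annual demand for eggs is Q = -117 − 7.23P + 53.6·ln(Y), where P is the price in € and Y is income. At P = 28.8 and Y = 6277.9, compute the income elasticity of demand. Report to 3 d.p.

At P = 28.8, Y = 6277.9: Q = 143.497.
Holding P constant, ∂Q/∂Y = 53.6/Y = 0.00853789.
η_Y = (∂Q/∂Y)·(Y/Q) = 0.00853789 × (6277.9/143.497) = 0.374.

0.374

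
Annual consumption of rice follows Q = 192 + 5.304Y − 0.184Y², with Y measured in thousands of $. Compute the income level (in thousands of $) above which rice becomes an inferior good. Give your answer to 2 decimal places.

dQ/dY = 5.304 − 0.368Y.
The good is inferior where dQ/dY < 0. Setting dQ/dY = 0 gives Y = 5.304 / 0.368 = 14.41.

14.41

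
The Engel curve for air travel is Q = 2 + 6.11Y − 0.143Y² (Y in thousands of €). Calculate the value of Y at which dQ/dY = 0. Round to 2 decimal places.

dQ/dY = 6.11 − 0.286Y.
The good is inferior where dQ/dY < 0. Setting dQ/dY = 0 gives Y = 6.11 / 0.286 = 21.36.

21.36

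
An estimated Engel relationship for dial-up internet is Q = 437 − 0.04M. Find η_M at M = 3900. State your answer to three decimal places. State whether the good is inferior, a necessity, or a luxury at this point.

At M = 3900: Q = 281.000.
dQ/dM = −0.04.
η = (dQ/dM)·(M/Q) = -0.04 × (3900/281.000) = -0.555.
Since η < 0, the good is an inferior good.

-0.555 (inferior good)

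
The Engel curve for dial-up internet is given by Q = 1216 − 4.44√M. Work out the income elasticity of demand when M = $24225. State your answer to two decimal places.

-0.66

At M = 24225: Q = 524.941.
dQ/dM = -4.44/(2√M) = -0.0142633 at this income.
η = (dQ/dM)·(M/Q) = -0.0142633 × (24225/524.941) = -0.66.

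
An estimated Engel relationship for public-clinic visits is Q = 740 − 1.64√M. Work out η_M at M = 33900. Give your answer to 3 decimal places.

At M = 33900: Q = 438.044.
dQ/dM = -1.64/(2√M) = -0.00445363 at this income.
η = (dQ/dM)·(M/Q) = -0.00445363 × (33900/438.044) = -0.345.

-0.345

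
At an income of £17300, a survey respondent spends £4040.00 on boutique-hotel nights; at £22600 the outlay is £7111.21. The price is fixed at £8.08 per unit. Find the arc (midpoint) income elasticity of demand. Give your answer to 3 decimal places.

2.073

With a constant price, Q₁ = 4040.00/8.08 = 500.000 and Q₂ = 7111.21/8.08 = 880.100 (equivalently, work directly with expenditure since P cancels).
Midpoint %ΔQ = (7111.21 − 4040.00)/5575.61 = 0.55083; midpoint %ΔI = (22600 − 17300)/19950 = 0.26566.
η = 0.55083 / 0.26566 = 2.073.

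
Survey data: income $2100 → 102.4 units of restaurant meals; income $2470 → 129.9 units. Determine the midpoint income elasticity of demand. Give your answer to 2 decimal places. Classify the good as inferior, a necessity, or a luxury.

1.46 (luxury)

ΔQ = 129.9 − 102.4 = 27.5; midpoint Q̄ = (102.4 + 129.9)/2 = 116.15.
ΔI = 2470 − 2100 = 370; midpoint Ī = (2100 + 2470)/2 = 2285.
η = (ΔQ/Q̄) ÷ (ΔI/Ī) = (27.5/116.15) ÷ (370/2285) = 1.46.
η > 1 ⇒ luxury.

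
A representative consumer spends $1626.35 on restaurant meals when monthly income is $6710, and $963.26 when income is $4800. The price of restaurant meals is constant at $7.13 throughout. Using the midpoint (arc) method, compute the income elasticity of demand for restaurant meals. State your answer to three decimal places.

With a constant price, Q₁ = 1626.35/7.13 = 228.100 and Q₂ = 963.26/7.13 = 135.100 (equivalently, work directly with expenditure since P cancels).
Midpoint %ΔQ = (963.26 − 1626.35)/1294.80 = -0.51212; midpoint %ΔI = (4800 − 6710)/5755 = -0.33189.
η = -0.51212 / -0.33189 = 1.543.

1.543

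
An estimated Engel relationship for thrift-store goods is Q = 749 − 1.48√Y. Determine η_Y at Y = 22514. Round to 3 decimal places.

At Y = 22514: Q = 526.931.
dQ/dY = -1.48/(2√Y) = -0.0049318 at this income.
η = (dQ/dY)·(Y/Q) = -0.0049318 × (22514/526.931) = -0.211.

-0.211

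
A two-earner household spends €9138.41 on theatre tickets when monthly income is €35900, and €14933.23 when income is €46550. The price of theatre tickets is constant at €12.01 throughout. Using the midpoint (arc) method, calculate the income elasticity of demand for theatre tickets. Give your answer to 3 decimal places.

With a constant price, Q₁ = 9138.41/12.01 = 760.900 and Q₂ = 14933.23/12.01 = 1243.400 (equivalently, work directly with expenditure since P cancels).
Midpoint %ΔQ = (14933.23 − 9138.41)/12035.82 = 0.48146; midpoint %ΔI = (46550 − 35900)/41225 = 0.25834.
η = 0.48146 / 0.25834 = 1.864.

1.864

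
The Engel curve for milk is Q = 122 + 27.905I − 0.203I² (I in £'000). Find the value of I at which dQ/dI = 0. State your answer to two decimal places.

dQ/dI = 27.905 − 0.406I.
The good is inferior where dQ/dI < 0. Setting dQ/dI = 0 gives I = 27.905 / 0.406 = 68.73.

68.73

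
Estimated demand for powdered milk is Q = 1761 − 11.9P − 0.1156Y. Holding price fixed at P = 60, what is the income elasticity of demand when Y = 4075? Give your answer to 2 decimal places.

At P = 60, Y = 4075: Q = 575.930.
Holding P constant, ∂Q/∂Y = −0.1156.
η_Y = (∂Q/∂Y)·(Y/Q) = -0.1156 × (4075/575.930) = -0.82.

-0.82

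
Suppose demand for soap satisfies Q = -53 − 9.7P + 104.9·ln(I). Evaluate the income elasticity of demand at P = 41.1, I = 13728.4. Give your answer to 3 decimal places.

At P = 41.1, I = 13728.4: Q = 547.736.
Holding P constant, ∂Q/∂I = 104.9/I = 0.00764109.
η_I = (∂Q/∂I)·(I/Q) = 0.00764109 × (13728.4/547.736) = 0.192.

0.192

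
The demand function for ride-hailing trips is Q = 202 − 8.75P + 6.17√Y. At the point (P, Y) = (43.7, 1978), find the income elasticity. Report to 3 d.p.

At P = 43.7, Y = 1978: Q = 94.034.
Holding P constant, ∂Q/∂Y = 6.17/(2√Y) = 0.0693653.
η_Y = (∂Q/∂Y)·(Y/Q) = 0.0693653 × (1978/94.034) = 1.459.

1.459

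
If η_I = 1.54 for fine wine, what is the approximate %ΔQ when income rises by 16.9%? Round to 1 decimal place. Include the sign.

26.0%

%ΔQ ≈ η × %ΔI = 1.54 × 16.9% = 26.0%.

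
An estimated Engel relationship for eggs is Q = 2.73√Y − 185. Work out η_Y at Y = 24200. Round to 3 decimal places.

0.886

At Y = 24200: Q = 239.688.
dQ/dY = 2.73/(2√Y) = 0.00877455 at this income.
η = (dQ/dY)·(Y/Q) = 0.00877455 × (24200/239.688) = 0.886.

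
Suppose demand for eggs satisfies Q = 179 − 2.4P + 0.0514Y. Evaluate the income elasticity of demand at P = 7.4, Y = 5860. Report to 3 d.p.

At P = 7.4, Y = 5860: Q = 462.444.
Holding P constant, ∂Q/∂Y = 0.0514.
η_Y = (∂Q/∂Y)·(Y/Q) = 0.0514 × (5860/462.444) = 0.651.

0.651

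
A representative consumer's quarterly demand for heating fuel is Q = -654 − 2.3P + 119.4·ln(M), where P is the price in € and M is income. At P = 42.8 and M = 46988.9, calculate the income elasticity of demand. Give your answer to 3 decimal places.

At P = 42.8, M = 46988.9: Q = 532.025.
Holding P constant, ∂Q/∂M = 119.4/M = 0.00254103.
η_M = (∂Q/∂M)·(M/Q) = 0.00254103 × (46988.9/532.025) = 0.224.

0.224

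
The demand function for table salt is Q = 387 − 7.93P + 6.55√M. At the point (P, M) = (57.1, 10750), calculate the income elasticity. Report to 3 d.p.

At P = 57.1, M = 10750: Q = 613.315.
Holding P constant, ∂Q/∂M = 6.55/(2√M) = 0.0315869.
η_M = (∂Q/∂M)·(M/Q) = 0.0315869 × (10750/613.315) = 0.554.

0.554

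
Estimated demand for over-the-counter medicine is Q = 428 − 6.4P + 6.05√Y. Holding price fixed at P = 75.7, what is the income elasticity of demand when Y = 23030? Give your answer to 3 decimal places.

0.533

At P = 75.7, Y = 23030: Q = 861.646.
Holding P constant, ∂Q/∂Y = 6.05/(2√Y) = 0.0199333.
η_Y = (∂Q/∂Y)·(Y/Q) = 0.0199333 × (23030/861.646) = 0.533.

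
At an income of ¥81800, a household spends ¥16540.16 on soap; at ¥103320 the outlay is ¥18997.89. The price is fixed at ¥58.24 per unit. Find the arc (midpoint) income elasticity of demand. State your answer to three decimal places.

0.595

With a constant price, Q₁ = 16540.16/58.24 = 284.000 and Q₂ = 18997.89/58.24 = 326.200 (equivalently, work directly with expenditure since P cancels).
Midpoint %ΔQ = (18997.89 − 16540.16)/17769.03 = 0.13832; midpoint %ΔI = (103320 − 81800)/92560 = 0.23250.
η = 0.13832 / 0.23250 = 0.595.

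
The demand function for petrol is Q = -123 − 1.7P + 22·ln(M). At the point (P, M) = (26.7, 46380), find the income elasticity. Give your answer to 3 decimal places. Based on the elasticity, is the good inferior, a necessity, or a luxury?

At P = 26.7, M = 46380: Q = 67.992.
Holding P constant, ∂Q/∂M = 22/M = 0.000474342.
η_M = (∂Q/∂M)·(M/Q) = 0.000474342 × (46380/67.992) = 0.324.
Since 0 < η < 1, this is a necessity.

0.324 (necessity)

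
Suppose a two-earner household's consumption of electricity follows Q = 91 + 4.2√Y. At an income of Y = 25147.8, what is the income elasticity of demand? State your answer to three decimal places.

At Y = 25147.8: Q = 757.038.
dQ/dY = 4.2/(2√Y) = 0.0132425 at this income.
η = (dQ/dY)·(Y/Q) = 0.0132425 × (25147.8/757.038) = 0.440.

0.440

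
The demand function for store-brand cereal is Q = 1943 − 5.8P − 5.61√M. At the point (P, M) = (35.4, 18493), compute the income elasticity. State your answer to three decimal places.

-0.391

At P = 35.4, M = 18493: Q = 974.782.
Holding P constant, ∂Q/∂M = -5.61/(2√M) = -0.0206267.
η_M = (∂Q/∂M)·(M/Q) = -0.0206267 × (18493/974.782) = -0.391.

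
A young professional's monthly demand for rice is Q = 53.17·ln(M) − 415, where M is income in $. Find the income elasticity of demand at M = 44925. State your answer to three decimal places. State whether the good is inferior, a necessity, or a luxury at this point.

0.344 (necessity)

At M = 44925: Q = 154.597.
dQ/dM = 53.17/M = 0.00118353 at this income.
η = (dQ/dM)·(M/Q) = 0.00118353 × (44925/154.597) = 0.344.
Since 0 < η < 1, the good is a necessity.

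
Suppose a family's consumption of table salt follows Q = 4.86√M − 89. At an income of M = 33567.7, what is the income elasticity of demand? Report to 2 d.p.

At M = 33567.7: Q = 801.424.
dQ/dM = 4.86/(2√M) = 0.0132631 at this income.
η = (dQ/dM)·(M/Q) = 0.0132631 × (33567.7/801.424) = 0.56.

0.56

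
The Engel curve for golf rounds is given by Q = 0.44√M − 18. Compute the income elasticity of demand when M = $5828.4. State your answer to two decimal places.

1.08

At M = 5828.4: Q = 15.591.
dQ/dM = 0.44/(2√M) = 0.00288169 at this income.
η = (dQ/dM)·(M/Q) = 0.00288169 × (5828.4/15.591) = 1.08.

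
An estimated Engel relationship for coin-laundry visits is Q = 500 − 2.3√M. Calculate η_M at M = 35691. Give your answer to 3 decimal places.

-3.318

At M = 35691: Q = 65.483.
dQ/dM = -2.3/(2√M) = -0.00608721 at this income.
η = (dQ/dM)·(M/Q) = -0.00608721 × (35691/65.483) = -3.318.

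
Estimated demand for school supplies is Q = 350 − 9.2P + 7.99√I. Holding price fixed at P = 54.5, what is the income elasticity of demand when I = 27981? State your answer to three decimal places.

0.564

At P = 54.5, I = 27981: Q = 1185.129.
Holding P constant, ∂Q/∂I = 7.99/(2√I) = 0.0238828.
η_I = (∂Q/∂I)·(I/Q) = 0.0238828 × (27981/1185.129) = 0.564.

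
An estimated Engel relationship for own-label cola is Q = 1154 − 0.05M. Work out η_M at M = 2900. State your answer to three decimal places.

-0.144

At M = 2900: Q = 1009.000.
dQ/dM = −0.05.
η = (dQ/dM)·(M/Q) = -0.05 × (2900/1009.000) = -0.144.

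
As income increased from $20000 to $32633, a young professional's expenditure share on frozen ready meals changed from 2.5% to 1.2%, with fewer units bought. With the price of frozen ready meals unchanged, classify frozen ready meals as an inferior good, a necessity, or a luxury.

inferior good

Quantity demanded falls as income rises, so η < 0.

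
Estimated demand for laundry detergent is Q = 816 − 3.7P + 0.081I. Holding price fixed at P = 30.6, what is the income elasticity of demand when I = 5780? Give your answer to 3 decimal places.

At P = 30.6, I = 5780: Q = 1170.960.
Holding P constant, ∂Q/∂I = 0.081.
η_I = (∂Q/∂I)·(I/Q) = 0.081 × (5780/1170.960) = 0.400.

0.400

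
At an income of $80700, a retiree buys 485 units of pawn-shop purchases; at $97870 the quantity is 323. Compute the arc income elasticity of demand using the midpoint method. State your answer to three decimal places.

-2.085

ΔQ = 323 − 485 = -162; midpoint Q̄ = (485 + 323)/2 = 404.
ΔI = 97870 − 80700 = 17170; midpoint Ī = (80700 + 97870)/2 = 89285.
η = (ΔQ/Q̄) ÷ (ΔI/Ī) = (-162/404) ÷ (17170/89285) = -2.085.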